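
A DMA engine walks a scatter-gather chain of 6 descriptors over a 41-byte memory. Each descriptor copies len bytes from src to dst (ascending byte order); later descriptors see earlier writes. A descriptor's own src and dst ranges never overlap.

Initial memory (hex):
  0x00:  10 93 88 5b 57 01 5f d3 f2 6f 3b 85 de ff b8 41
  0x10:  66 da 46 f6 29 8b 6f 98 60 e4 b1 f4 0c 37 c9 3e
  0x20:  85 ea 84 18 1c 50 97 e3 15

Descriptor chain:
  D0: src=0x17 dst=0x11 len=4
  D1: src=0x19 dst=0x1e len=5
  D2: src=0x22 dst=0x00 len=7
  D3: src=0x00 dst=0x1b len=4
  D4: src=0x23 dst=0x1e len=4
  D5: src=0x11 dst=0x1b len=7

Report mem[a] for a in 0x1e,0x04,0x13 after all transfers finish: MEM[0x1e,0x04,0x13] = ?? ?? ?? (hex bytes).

MEM[0x1e,0x04,0x13] = b1 97 e4

  after D0: wrote 4B at 0x11 = 9860e4b1
  after D1: wrote 5B at 0x1e = e4b1f40c37
  after D2: wrote 7B at 0x00 = 37181c5097e315
  after D3: wrote 4B at 0x1b = 37181c50
  after D4: wrote 4B at 0x1e = 181c5097
  after D5: wrote 7B at 0x1b = 9860e4b18b6f98
query mem[0x1e]=0xb1, mem[0x04]=0x97, mem[0x13]=0xe4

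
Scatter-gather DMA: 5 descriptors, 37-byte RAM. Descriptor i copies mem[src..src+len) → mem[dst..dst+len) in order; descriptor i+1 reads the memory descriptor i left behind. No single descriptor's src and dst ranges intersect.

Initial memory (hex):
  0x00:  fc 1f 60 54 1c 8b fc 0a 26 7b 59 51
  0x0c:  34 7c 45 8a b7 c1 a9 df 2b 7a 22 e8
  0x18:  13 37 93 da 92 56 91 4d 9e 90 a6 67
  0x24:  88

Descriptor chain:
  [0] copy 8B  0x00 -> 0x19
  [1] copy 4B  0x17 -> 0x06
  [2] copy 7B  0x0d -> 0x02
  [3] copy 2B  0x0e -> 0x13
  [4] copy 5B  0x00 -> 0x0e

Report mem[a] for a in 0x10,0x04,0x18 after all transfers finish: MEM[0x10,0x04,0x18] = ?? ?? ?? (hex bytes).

MEM[0x10,0x04,0x18] = 7c 8a 13

[0] 0x00->0x19 len=8 : fc 1f 60 54 1c 8b fc 0a
[1] 0x17->0x06 len=4 : e8 13 fc 1f
[2] 0x0d->0x02 len=7 : 7c 45 8a b7 c1 a9 df
[3] 0x0e->0x13 len=2 : 45 8a
[4] 0x00->0x0e len=5 : fc 1f 7c 45 8a
query mem[0x10]=0x7c, mem[0x04]=0x8a, mem[0x18]=0x13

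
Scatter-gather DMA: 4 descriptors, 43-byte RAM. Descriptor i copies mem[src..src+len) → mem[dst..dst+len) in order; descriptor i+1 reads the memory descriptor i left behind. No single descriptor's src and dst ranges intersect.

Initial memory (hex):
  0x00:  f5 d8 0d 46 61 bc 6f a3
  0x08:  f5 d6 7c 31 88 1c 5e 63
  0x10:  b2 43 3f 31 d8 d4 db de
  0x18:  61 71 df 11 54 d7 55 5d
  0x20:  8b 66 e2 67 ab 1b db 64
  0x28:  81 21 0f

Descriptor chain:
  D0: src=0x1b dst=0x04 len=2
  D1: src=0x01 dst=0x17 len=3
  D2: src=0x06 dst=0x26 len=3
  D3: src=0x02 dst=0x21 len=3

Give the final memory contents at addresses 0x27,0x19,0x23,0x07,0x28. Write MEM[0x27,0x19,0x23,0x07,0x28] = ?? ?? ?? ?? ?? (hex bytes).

D0: mem[0x04..0x05] <- [11 54]
D1: mem[0x17..0x19] <- [d8 0d 46]
D2: mem[0x26..0x28] <- [6f a3 f5]
D3: mem[0x21..0x23] <- [0d 46 11]
query mem[0x27]=0xa3, mem[0x19]=0x46, mem[0x23]=0x11, mem[0x07]=0xa3, mem[0x28]=0xf5

MEM[0x27,0x19,0x23,0x07,0x28] = a3 46 11 a3 f5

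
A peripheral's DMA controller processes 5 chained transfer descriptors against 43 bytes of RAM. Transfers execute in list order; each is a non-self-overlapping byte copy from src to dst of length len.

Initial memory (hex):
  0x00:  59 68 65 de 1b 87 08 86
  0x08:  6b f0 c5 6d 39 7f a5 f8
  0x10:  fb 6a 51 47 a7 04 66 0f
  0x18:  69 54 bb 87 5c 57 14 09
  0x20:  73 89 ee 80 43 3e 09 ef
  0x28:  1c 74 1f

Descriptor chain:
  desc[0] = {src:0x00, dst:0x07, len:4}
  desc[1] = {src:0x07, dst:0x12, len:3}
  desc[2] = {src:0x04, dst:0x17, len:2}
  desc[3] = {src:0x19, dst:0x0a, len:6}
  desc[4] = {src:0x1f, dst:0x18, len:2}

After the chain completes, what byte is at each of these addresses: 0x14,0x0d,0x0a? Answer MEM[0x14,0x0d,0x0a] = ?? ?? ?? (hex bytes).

[0] 0x00->0x07 len=4 : 59 68 65 de
[1] 0x07->0x12 len=3 : 59 68 65
[2] 0x04->0x17 len=2 : 1b 87
[3] 0x19->0x0a len=6 : 54 bb 87 5c 57 14
[4] 0x1f->0x18 len=2 : 09 73
query mem[0x14]=0x65, mem[0x0d]=0x5c, mem[0x0a]=0x54

MEM[0x14,0x0d,0x0a] = 65 5c 54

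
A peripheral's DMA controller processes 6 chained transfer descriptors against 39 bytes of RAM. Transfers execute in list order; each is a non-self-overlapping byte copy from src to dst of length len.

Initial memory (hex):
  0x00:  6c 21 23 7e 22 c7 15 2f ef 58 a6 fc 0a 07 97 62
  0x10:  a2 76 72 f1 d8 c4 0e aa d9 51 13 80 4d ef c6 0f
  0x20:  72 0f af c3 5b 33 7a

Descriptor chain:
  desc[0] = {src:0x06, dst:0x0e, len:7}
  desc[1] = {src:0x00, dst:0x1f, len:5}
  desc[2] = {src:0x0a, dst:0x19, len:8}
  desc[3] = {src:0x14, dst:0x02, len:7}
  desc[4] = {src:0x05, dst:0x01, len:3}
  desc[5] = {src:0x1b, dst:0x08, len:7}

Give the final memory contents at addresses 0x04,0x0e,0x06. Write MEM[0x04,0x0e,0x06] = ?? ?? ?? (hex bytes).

MEM[0x04,0x0e,0x06] = 0e 23 d9

[0] 0x06->0x0e len=7 : 15 2f ef 58 a6 fc 0a
[1] 0x00->0x1f len=5 : 6c 21 23 7e 22
[2] 0x0a->0x19 len=8 : a6 fc 0a 07 15 2f ef 58
[3] 0x14->0x02 len=7 : 0a c4 0e aa d9 a6 fc
[4] 0x05->0x01 len=3 : aa d9 a6
[5] 0x1b->0x08 len=7 : 0a 07 15 2f ef 58 23
query mem[0x04]=0x0e, mem[0x0e]=0x23, mem[0x06]=0xd9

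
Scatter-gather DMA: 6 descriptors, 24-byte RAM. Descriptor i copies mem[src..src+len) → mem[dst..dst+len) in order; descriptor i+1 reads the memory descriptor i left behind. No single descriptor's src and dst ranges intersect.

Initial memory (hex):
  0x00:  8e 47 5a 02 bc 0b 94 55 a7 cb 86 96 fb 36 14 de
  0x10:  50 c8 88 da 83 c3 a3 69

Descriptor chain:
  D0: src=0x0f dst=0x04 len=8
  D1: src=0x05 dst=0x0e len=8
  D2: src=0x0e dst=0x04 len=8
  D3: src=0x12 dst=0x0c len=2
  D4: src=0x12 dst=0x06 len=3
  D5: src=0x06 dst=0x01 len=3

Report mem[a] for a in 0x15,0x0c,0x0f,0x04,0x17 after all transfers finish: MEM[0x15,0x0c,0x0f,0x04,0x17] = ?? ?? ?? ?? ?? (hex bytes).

  after D0: wrote 8B at 0x04 = de50c888da83c3a3
  after D1: wrote 8B at 0x0e = 50c888da83c3a3fb
  after D2: wrote 8B at 0x04 = 50c888da83c3a3fb
  after D3: wrote 2B at 0x0c = 83c3
  after D4: wrote 3B at 0x06 = 83c3a3
  after D5: wrote 3B at 0x01 = 83c3a3
query mem[0x15]=0xfb, mem[0x0c]=0x83, mem[0x0f]=0xc8, mem[0x04]=0x50, mem[0x17]=0x69

MEM[0x15,0x0c,0x0f,0x04,0x17] = fb 83 c8 50 69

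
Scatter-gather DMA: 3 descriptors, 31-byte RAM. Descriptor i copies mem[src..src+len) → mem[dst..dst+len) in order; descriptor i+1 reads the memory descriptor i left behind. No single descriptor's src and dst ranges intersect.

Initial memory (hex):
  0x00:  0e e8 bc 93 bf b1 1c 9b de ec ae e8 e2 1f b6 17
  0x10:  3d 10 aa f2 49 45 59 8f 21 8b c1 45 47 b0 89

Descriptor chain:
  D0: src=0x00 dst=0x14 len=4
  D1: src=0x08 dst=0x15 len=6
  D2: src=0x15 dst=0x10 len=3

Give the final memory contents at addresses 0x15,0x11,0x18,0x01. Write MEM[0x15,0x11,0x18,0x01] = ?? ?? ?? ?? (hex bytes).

MEM[0x15,0x11,0x18,0x01] = de ec e8 e8

#0 dst[0x14+4] := {0x0e,0xe8,0xbc,0x93}
#1 dst[0x15+6] := {0xde,0xec,0xae,0xe8,0xe2,0x1f}
#2 dst[0x10+3] := {0xde,0xec,0xae}
query mem[0x15]=0xde, mem[0x11]=0xec, mem[0x18]=0xe8, mem[0x01]=0xe8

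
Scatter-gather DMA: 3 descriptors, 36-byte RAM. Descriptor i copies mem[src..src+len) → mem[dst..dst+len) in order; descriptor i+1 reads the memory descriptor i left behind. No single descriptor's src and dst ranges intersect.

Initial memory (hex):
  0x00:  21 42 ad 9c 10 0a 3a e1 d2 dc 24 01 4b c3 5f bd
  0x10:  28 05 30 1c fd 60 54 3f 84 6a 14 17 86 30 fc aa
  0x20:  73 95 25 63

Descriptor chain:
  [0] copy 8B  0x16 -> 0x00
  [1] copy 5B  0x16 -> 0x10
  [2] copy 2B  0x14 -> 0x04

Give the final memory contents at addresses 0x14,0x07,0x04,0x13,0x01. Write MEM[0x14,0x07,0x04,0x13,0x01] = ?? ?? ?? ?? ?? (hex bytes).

[0] 0x16->0x00 len=8 : 54 3f 84 6a 14 17 86 30
[1] 0x16->0x10 len=5 : 54 3f 84 6a 14
[2] 0x14->0x04 len=2 : 14 60
query mem[0x14]=0x14, mem[0x07]=0x30, mem[0x04]=0x14, mem[0x13]=0x6a, mem[0x01]=0x3f

MEM[0x14,0x07,0x04,0x13,0x01] = 14 30 14 6a 3f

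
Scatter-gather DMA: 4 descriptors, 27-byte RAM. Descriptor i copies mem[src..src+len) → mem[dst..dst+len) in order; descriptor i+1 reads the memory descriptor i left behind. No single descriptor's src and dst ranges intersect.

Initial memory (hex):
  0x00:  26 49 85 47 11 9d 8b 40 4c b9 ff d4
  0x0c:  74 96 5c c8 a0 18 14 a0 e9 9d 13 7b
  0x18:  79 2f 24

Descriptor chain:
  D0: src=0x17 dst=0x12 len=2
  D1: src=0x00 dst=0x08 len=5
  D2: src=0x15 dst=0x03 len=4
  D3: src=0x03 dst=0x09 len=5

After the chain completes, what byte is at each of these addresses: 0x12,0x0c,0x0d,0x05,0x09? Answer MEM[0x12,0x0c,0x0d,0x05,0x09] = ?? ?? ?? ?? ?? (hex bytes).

#0 dst[0x12+2] := {0x7b,0x79}
#1 dst[0x08+5] := {0x26,0x49,0x85,0x47,0x11}
#2 dst[0x03+4] := {0x9d,0x13,0x7b,0x79}
#3 dst[0x09+5] := {0x9d,0x13,0x7b,0x79,0x40}
query mem[0x12]=0x7b, mem[0x0c]=0x79, mem[0x0d]=0x40, mem[0x05]=0x7b, mem[0x09]=0x9d

MEM[0x12,0x0c,0x0d,0x05,0x09] = 7b 79 40 7b 9d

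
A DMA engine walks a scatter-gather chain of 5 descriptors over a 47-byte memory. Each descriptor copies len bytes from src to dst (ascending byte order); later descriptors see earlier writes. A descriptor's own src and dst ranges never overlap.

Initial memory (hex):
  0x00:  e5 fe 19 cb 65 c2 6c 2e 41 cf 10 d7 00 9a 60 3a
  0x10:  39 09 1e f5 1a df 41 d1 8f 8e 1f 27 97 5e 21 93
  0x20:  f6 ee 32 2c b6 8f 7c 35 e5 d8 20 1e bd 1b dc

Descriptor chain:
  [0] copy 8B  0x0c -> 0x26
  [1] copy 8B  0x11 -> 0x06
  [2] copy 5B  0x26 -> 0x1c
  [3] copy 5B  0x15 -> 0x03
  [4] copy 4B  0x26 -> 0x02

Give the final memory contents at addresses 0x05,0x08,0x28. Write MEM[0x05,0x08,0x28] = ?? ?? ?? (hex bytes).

MEM[0x05,0x08,0x28] = 3a f5 60

[0] 0x0c->0x26 len=8 : 00 9a 60 3a 39 09 1e f5
[1] 0x11->0x06 len=8 : 09 1e f5 1a df 41 d1 8f
[2] 0x26->0x1c len=5 : 00 9a 60 3a 39
[3] 0x15->0x03 len=5 : df 41 d1 8f 8e
[4] 0x26->0x02 len=4 : 00 9a 60 3a
query mem[0x05]=0x3a, mem[0x08]=0xf5, mem[0x28]=0x60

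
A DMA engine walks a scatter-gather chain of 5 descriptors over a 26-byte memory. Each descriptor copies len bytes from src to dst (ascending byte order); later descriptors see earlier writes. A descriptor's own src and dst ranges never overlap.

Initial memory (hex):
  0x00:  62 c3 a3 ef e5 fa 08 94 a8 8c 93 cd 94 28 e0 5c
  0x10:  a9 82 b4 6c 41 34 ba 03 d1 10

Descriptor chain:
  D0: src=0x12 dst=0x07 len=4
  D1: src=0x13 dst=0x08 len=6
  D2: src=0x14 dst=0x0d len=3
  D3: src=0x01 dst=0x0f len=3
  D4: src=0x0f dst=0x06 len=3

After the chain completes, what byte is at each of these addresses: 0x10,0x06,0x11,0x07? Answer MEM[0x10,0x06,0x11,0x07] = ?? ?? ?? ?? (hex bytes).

MEM[0x10,0x06,0x11,0x07] = a3 c3 ef a3

#0 dst[0x07+4] := {0xb4,0x6c,0x41,0x34}
#1 dst[0x08+6] := {0x6c,0x41,0x34,0xba,0x03,0xd1}
#2 dst[0x0d+3] := {0x41,0x34,0xba}
#3 dst[0x0f+3] := {0xc3,0xa3,0xef}
#4 dst[0x06+3] := {0xc3,0xa3,0xef}
query mem[0x10]=0xa3, mem[0x06]=0xc3, mem[0x11]=0xef, mem[0x07]=0xa3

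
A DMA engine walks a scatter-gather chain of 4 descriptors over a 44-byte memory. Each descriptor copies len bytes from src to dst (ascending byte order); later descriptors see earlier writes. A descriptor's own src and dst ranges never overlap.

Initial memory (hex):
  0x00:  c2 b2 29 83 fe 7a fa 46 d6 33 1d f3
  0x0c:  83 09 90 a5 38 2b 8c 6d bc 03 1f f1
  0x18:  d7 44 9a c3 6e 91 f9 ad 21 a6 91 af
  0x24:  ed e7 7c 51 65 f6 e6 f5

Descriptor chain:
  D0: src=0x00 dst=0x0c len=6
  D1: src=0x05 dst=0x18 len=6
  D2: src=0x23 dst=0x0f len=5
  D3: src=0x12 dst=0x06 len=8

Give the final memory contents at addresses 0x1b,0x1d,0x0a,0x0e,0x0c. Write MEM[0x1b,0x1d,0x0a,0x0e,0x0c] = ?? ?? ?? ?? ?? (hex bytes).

MEM[0x1b,0x1d,0x0a,0x0e,0x0c] = d6 1d 1f 29 7a

#0 dst[0x0c+6] := {0xc2,0xb2,0x29,0x83,0xfe,0x7a}
#1 dst[0x18+6] := {0x7a,0xfa,0x46,0xd6,0x33,0x1d}
#2 dst[0x0f+5] := {0xaf,0xed,0xe7,0x7c,0x51}
#3 dst[0x06+8] := {0x7c,0x51,0xbc,0x03,0x1f,0xf1,0x7a,0xfa}
query mem[0x1b]=0xd6, mem[0x1d]=0x1d, mem[0x0a]=0x1f, mem[0x0e]=0x29, mem[0x0c]=0x7a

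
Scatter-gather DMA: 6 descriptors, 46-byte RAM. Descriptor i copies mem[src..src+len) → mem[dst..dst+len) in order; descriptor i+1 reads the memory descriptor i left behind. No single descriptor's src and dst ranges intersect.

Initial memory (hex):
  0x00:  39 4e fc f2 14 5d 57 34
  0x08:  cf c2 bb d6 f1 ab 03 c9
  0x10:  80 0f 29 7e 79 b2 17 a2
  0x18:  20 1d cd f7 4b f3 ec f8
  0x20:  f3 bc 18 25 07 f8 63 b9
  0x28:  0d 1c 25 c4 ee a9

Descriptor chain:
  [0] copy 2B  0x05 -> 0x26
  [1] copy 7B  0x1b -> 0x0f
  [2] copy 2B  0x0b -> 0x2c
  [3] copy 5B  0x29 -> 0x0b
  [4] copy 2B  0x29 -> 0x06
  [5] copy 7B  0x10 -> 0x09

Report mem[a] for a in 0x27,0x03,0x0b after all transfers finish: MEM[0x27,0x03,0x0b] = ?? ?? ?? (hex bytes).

MEM[0x27,0x03,0x0b] = 57 f2 ec

D0: mem[0x26..0x27] <- [5d 57]
D1: mem[0x0f..0x15] <- [f7 4b f3 ec f8 f3 bc]
D2: mem[0x2c..0x2d] <- [d6 f1]
D3: mem[0x0b..0x0f] <- [1c 25 c4 d6 f1]
D4: mem[0x06..0x07] <- [1c 25]
D5: mem[0x09..0x0f] <- [4b f3 ec f8 f3 bc 17]
query mem[0x27]=0x57, mem[0x03]=0xf2, mem[0x0b]=0xec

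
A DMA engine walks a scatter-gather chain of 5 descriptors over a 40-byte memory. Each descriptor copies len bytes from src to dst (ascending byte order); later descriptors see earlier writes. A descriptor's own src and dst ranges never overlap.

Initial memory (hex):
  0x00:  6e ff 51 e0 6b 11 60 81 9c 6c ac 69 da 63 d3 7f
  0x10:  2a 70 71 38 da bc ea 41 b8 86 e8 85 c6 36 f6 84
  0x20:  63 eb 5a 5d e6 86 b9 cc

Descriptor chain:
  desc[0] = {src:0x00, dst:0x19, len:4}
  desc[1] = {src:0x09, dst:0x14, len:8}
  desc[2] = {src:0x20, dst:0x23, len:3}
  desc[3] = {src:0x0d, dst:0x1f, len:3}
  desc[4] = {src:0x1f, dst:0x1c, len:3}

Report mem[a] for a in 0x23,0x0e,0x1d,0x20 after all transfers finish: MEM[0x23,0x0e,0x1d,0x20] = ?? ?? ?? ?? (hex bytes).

D0: mem[0x19..0x1c] <- [6e ff 51 e0]
D1: mem[0x14..0x1b] <- [6c ac 69 da 63 d3 7f 2a]
D2: mem[0x23..0x25] <- [63 eb 5a]
D3: mem[0x1f..0x21] <- [63 d3 7f]
D4: mem[0x1c..0x1e] <- [63 d3 7f]
query mem[0x23]=0x63, mem[0x0e]=0xd3, mem[0x1d]=0xd3, mem[0x20]=0xd3

MEM[0x23,0x0e,0x1d,0x20] = 63 d3 d3 d3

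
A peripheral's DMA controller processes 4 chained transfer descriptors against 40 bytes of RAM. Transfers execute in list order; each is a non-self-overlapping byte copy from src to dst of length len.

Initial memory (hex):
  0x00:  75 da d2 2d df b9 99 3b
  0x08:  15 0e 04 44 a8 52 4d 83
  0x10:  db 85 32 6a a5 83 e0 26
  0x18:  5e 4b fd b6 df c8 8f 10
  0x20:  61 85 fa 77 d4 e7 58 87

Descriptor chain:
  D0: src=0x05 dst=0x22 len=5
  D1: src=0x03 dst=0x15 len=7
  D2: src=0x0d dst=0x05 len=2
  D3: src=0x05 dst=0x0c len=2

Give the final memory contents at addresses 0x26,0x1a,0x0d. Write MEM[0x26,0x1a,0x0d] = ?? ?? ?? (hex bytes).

  after D0: wrote 5B at 0x22 = b9993b150e
  after D1: wrote 7B at 0x15 = 2ddfb9993b150e
  after D2: wrote 2B at 0x05 = 524d
  after D3: wrote 2B at 0x0c = 524d
query mem[0x26]=0x0e, mem[0x1a]=0x15, mem[0x0d]=0x4d

MEM[0x26,0x1a,0x0d] = 0e 15 4d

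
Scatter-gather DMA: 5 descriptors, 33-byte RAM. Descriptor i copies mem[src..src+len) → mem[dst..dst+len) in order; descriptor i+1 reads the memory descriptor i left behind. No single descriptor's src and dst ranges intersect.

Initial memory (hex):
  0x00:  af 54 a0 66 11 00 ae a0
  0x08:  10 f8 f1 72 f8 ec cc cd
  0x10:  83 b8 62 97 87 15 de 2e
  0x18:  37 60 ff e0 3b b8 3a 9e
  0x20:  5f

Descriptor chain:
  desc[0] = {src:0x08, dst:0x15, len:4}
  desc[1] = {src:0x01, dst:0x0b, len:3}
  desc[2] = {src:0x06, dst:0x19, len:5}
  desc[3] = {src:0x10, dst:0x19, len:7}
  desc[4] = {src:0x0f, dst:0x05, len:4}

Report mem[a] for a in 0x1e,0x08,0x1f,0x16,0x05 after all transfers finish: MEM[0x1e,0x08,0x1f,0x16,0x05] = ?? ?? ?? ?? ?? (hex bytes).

#0 dst[0x15+4] := {0x10,0xf8,0xf1,0x72}
#1 dst[0x0b+3] := {0x54,0xa0,0x66}
#2 dst[0x19+5] := {0xae,0xa0,0x10,0xf8,0xf1}
#3 dst[0x19+7] := {0x83,0xb8,0x62,0x97,0x87,0x10,0xf8}
#4 dst[0x05+4] := {0xcd,0x83,0xb8,0x62}
query mem[0x1e]=0x10, mem[0x08]=0x62, mem[0x1f]=0xf8, mem[0x16]=0xf8, mem[0x05]=0xcd

MEM[0x1e,0x08,0x1f,0x16,0x05] = 10 62 f8 f8 cd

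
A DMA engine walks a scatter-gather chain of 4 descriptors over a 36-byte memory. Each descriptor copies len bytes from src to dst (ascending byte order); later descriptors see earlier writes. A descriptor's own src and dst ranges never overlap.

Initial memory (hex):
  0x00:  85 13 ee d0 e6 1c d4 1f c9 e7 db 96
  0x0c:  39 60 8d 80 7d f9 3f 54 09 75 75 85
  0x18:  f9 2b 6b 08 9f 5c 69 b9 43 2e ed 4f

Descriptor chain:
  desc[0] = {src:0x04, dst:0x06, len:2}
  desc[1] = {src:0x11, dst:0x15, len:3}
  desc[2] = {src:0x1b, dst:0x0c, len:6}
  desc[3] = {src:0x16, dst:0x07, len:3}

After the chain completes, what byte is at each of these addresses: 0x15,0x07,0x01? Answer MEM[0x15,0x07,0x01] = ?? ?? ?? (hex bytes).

[0] 0x04->0x06 len=2 : e6 1c
[1] 0x11->0x15 len=3 : f9 3f 54
[2] 0x1b->0x0c len=6 : 08 9f 5c 69 b9 43
[3] 0x16->0x07 len=3 : 3f 54 f9
query mem[0x15]=0xf9, mem[0x07]=0x3f, mem[0x01]=0x13

MEM[0x15,0x07,0x01] = f9 3f 13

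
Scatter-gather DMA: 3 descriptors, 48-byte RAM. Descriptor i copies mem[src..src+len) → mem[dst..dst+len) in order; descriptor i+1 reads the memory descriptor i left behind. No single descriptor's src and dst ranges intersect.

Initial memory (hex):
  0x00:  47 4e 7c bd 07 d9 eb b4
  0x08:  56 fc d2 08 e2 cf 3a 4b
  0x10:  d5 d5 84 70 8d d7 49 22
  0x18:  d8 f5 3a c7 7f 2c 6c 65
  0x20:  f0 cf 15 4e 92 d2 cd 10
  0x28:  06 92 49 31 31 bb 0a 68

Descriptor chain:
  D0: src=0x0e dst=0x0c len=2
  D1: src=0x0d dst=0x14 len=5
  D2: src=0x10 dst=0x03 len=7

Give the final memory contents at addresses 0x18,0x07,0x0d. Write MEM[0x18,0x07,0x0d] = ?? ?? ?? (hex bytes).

MEM[0x18,0x07,0x0d] = d5 4b 4b

[0] 0x0e->0x0c len=2 : 3a 4b
[1] 0x0d->0x14 len=5 : 4b 3a 4b d5 d5
[2] 0x10->0x03 len=7 : d5 d5 84 70 4b 3a 4b
query mem[0x18]=0xd5, mem[0x07]=0x4b, mem[0x0d]=0x4b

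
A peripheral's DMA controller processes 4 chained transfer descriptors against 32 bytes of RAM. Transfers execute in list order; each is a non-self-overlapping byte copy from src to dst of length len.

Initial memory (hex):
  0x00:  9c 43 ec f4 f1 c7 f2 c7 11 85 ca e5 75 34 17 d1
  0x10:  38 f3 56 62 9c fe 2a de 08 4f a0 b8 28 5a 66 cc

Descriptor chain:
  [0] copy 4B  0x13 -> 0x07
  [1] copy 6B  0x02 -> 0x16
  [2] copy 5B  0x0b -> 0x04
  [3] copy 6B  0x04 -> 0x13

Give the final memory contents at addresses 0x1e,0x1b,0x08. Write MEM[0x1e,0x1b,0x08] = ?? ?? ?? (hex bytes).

MEM[0x1e,0x1b,0x08] = 66 62 d1

  after D0: wrote 4B at 0x07 = 629cfe2a
  after D1: wrote 6B at 0x16 = ecf4f1c7f262
  after D2: wrote 5B at 0x04 = e5753417d1
  after D3: wrote 6B at 0x13 = e5753417d1fe
query mem[0x1e]=0x66, mem[0x1b]=0x62, mem[0x08]=0xd1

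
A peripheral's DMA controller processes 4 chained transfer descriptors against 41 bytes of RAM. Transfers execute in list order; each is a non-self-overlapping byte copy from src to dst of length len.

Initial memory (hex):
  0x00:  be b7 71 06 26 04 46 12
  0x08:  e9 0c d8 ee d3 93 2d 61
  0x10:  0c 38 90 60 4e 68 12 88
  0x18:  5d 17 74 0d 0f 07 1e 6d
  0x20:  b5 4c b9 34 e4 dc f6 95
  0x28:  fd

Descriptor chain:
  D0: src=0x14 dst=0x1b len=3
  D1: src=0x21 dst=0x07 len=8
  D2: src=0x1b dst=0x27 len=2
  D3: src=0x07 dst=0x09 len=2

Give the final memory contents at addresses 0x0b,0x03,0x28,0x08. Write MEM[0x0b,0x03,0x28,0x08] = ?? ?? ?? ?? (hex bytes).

MEM[0x0b,0x03,0x28,0x08] = dc 06 68 b9

#0 dst[0x1b+3] := {0x4e,0x68,0x12}
#1 dst[0x07+8] := {0x4c,0xb9,0x34,0xe4,0xdc,0xf6,0x95,0xfd}
#2 dst[0x27+2] := {0x4e,0x68}
#3 dst[0x09+2] := {0x4c,0xb9}
query mem[0x0b]=0xdc, mem[0x03]=0x06, mem[0x28]=0x68, mem[0x08]=0xb9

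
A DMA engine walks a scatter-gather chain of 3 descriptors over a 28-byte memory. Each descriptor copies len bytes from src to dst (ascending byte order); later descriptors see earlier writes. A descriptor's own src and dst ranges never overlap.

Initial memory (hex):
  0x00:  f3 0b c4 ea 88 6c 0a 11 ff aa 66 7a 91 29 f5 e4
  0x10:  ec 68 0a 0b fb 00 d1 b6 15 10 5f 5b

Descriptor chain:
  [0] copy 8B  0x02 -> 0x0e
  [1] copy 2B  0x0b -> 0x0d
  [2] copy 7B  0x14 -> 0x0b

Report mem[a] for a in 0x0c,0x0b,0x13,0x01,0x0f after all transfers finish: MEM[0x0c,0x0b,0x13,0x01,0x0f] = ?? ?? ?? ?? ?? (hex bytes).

D0: mem[0x0e..0x15] <- [c4 ea 88 6c 0a 11 ff aa]
D1: mem[0x0d..0x0e] <- [7a 91]
D2: mem[0x0b..0x11] <- [ff aa d1 b6 15 10 5f]
query mem[0x0c]=0xaa, mem[0x0b]=0xff, mem[0x13]=0x11, mem[0x01]=0x0b, mem[0x0f]=0x15

MEM[0x0c,0x0b,0x13,0x01,0x0f] = aa ff 11 0b 15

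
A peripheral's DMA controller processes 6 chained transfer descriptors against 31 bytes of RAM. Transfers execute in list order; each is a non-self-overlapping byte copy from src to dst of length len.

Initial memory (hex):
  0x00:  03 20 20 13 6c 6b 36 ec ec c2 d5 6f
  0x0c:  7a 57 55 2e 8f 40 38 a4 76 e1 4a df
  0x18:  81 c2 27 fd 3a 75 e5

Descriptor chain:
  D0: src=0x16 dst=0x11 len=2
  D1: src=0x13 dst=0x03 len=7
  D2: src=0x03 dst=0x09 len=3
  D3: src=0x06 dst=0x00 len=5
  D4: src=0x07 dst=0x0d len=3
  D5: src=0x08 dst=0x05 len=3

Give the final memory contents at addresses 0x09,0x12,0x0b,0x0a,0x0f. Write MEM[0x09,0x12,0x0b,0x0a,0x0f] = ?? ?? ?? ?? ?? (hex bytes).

[0] 0x16->0x11 len=2 : 4a df
[1] 0x13->0x03 len=7 : a4 76 e1 4a df 81 c2
[2] 0x03->0x09 len=3 : a4 76 e1
[3] 0x06->0x00 len=5 : 4a df 81 a4 76
[4] 0x07->0x0d len=3 : df 81 a4
[5] 0x08->0x05 len=3 : 81 a4 76
query mem[0x09]=0xa4, mem[0x12]=0xdf, mem[0x0b]=0xe1, mem[0x0a]=0x76, mem[0x0f]=0xa4

MEM[0x09,0x12,0x0b,0x0a,0x0f] = a4 df e1 76 a4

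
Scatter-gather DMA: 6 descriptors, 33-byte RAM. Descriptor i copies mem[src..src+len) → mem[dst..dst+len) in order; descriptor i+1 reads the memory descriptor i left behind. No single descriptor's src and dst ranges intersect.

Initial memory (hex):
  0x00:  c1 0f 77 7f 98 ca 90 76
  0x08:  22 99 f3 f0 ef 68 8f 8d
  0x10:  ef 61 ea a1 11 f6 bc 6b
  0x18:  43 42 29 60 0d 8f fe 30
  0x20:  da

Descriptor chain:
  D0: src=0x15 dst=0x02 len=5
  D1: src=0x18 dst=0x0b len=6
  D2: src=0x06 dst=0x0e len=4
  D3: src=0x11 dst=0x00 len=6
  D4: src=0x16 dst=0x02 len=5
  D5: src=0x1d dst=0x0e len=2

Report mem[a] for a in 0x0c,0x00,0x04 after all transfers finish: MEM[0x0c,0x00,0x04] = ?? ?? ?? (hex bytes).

MEM[0x0c,0x00,0x04] = 42 99 43

  after D0: wrote 5B at 0x02 = f6bc6b4342
  after D1: wrote 6B at 0x0b = 434229600d8f
  after D2: wrote 4B at 0x0e = 42762299
  after D3: wrote 6B at 0x00 = 99eaa111f6bc
  after D4: wrote 5B at 0x02 = bc6b434229
  after D5: wrote 2B at 0x0e = 8ffe
query mem[0x0c]=0x42, mem[0x00]=0x99, mem[0x04]=0x43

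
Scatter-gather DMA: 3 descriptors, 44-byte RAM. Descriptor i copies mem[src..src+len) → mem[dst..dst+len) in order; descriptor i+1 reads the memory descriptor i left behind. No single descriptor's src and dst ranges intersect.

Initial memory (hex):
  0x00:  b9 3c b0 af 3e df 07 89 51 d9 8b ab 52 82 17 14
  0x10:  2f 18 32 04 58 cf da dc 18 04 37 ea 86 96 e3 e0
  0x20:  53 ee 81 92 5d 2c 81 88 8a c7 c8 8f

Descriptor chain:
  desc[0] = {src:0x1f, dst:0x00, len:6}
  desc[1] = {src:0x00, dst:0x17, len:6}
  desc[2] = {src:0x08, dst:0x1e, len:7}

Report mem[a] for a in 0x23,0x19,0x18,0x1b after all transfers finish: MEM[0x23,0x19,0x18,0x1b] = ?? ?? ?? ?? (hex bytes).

MEM[0x23,0x19,0x18,0x1b] = 82 ee 53 92

  after D0: wrote 6B at 0x00 = e053ee81925d
  after D1: wrote 6B at 0x17 = e053ee81925d
  after D2: wrote 7B at 0x1e = 51d98bab528217
query mem[0x23]=0x82, mem[0x19]=0xee, mem[0x18]=0x53, mem[0x1b]=0x92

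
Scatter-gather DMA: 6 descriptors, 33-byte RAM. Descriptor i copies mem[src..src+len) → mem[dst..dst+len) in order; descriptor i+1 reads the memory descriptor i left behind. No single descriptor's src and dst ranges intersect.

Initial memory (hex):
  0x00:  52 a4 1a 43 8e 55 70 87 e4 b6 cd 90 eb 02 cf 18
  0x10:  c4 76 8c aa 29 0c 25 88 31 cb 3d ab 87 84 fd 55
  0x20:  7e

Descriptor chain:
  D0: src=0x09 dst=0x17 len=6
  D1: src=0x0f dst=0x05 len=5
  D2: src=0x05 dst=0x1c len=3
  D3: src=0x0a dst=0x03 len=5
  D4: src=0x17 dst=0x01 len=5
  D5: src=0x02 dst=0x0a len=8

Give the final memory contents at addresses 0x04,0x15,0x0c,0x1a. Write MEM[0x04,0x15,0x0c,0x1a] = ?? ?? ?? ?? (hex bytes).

D0: mem[0x17..0x1c] <- [b6 cd 90 eb 02 cf]
D1: mem[0x05..0x09] <- [18 c4 76 8c aa]
D2: mem[0x1c..0x1e] <- [18 c4 76]
D3: mem[0x03..0x07] <- [cd 90 eb 02 cf]
D4: mem[0x01..0x05] <- [b6 cd 90 eb 02]
D5: mem[0x0a..0x11] <- [cd 90 eb 02 02 cf 8c aa]
query mem[0x04]=0xeb, mem[0x15]=0x0c, mem[0x0c]=0xeb, mem[0x1a]=0xeb

MEM[0x04,0x15,0x0c,0x1a] = eb 0c eb eb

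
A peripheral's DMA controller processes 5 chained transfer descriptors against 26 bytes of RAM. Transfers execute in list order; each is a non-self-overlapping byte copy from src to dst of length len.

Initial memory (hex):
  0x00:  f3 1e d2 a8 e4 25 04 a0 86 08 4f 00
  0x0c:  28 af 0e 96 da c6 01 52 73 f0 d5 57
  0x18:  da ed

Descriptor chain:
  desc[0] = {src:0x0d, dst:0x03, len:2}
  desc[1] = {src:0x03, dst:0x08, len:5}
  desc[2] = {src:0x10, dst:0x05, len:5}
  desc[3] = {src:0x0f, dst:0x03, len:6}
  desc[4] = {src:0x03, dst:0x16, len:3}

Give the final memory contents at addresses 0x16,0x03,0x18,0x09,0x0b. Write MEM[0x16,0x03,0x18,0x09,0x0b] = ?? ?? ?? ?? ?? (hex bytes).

MEM[0x16,0x03,0x18,0x09,0x0b] = 96 96 c6 73 04

#0 dst[0x03+2] := {0xaf,0x0e}
#1 dst[0x08+5] := {0xaf,0x0e,0x25,0x04,0xa0}
#2 dst[0x05+5] := {0xda,0xc6,0x01,0x52,0x73}
#3 dst[0x03+6] := {0x96,0xda,0xc6,0x01,0x52,0x73}
#4 dst[0x16+3] := {0x96,0xda,0xc6}
query mem[0x16]=0x96, mem[0x03]=0x96, mem[0x18]=0xc6, mem[0x09]=0x73, mem[0x0b]=0x04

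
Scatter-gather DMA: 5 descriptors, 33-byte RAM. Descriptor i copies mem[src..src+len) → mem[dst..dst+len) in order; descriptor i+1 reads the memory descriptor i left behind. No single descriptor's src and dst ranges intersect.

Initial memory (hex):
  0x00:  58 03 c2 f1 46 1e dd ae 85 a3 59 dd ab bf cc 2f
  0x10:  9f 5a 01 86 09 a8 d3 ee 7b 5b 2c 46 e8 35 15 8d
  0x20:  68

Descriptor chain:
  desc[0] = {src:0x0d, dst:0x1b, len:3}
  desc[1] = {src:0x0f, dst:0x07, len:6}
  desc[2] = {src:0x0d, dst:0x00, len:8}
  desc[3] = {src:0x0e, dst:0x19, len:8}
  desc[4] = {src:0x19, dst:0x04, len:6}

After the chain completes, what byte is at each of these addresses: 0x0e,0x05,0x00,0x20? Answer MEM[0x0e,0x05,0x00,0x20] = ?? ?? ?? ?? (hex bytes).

  after D0: wrote 3B at 0x1b = bfcc2f
  after D1: wrote 6B at 0x07 = 2f9f5a018609
  after D2: wrote 8B at 0x00 = bfcc2f9f5a018609
  after D3: wrote 8B at 0x19 = cc2f9f5a018609a8
  after D4: wrote 6B at 0x04 = cc2f9f5a0186
query mem[0x0e]=0xcc, mem[0x05]=0x2f, mem[0x00]=0xbf, mem[0x20]=0xa8

MEM[0x0e,0x05,0x00,0x20] = cc 2f bf a8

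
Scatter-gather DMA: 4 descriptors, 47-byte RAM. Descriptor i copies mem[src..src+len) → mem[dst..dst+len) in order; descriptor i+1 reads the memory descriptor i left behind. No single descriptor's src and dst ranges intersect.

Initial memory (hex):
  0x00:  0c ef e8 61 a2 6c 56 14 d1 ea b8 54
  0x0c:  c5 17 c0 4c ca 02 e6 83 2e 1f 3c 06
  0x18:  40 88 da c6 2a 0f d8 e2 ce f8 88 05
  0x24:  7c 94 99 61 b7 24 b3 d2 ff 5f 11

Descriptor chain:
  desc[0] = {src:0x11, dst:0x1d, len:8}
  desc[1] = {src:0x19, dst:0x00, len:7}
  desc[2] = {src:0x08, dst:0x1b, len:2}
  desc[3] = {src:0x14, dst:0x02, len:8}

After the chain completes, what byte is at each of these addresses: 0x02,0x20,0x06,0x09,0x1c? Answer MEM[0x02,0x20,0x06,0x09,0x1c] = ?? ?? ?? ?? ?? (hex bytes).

  after D0: wrote 8B at 0x1d = 02e6832e1f3c0640
  after D1: wrote 7B at 0x00 = 88dac62a02e683
  after D2: wrote 2B at 0x1b = d1ea
  after D3: wrote 8B at 0x02 = 2e1f3c064088dad1
query mem[0x02]=0x2e, mem[0x20]=0x2e, mem[0x06]=0x40, mem[0x09]=0xd1, mem[0x1c]=0xea

MEM[0x02,0x20,0x06,0x09,0x1c] = 2e 2e 40 d1 ea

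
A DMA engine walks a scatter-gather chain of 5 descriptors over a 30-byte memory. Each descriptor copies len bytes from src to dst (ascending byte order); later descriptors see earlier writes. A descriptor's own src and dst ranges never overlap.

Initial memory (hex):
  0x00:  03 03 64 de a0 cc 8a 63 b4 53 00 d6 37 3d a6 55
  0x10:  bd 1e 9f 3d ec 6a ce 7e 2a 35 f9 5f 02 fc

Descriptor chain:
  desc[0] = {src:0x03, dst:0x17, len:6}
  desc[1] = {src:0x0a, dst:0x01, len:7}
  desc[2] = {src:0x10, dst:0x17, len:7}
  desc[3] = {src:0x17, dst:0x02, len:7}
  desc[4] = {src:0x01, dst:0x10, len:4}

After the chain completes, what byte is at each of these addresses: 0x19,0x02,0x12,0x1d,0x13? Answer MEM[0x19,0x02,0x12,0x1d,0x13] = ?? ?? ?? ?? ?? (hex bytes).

MEM[0x19,0x02,0x12,0x1d,0x13] = 9f bd 1e ce 9f

D0: mem[0x17..0x1c] <- [de a0 cc 8a 63 b4]
D1: mem[0x01..0x07] <- [00 d6 37 3d a6 55 bd]
D2: mem[0x17..0x1d] <- [bd 1e 9f 3d ec 6a ce]
D3: mem[0x02..0x08] <- [bd 1e 9f 3d ec 6a ce]
D4: mem[0x10..0x13] <- [00 bd 1e 9f]
query mem[0x19]=0x9f, mem[0x02]=0xbd, mem[0x12]=0x1e, mem[0x1d]=0xce, mem[0x13]=0x9f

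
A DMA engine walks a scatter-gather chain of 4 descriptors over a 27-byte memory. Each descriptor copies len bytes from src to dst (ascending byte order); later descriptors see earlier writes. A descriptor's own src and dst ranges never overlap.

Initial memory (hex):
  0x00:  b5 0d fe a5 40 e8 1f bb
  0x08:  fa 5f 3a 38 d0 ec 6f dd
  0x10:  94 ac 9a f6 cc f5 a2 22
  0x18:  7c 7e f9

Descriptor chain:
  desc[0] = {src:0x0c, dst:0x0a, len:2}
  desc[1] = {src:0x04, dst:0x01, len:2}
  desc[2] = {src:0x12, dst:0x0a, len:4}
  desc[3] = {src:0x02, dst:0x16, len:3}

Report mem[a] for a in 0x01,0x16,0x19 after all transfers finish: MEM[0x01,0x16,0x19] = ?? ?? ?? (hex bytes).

MEM[0x01,0x16,0x19] = 40 e8 7e

  after D0: wrote 2B at 0x0a = d0ec
  after D1: wrote 2B at 0x01 = 40e8
  after D2: wrote 4B at 0x0a = 9af6ccf5
  after D3: wrote 3B at 0x16 = e8a540
query mem[0x01]=0x40, mem[0x16]=0xe8, mem[0x19]=0x7e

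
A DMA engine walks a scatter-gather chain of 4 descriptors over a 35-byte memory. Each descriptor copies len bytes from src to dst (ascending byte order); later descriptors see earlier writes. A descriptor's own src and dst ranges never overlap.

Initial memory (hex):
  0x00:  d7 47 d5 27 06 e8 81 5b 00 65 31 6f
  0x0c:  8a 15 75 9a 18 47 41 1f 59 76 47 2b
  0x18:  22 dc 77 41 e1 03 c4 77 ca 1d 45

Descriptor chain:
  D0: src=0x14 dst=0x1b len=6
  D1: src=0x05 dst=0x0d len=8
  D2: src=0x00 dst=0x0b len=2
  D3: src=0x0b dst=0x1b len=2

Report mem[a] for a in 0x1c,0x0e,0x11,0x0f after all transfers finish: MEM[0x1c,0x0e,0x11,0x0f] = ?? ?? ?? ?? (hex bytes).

MEM[0x1c,0x0e,0x11,0x0f] = 47 81 65 5b

[0] 0x14->0x1b len=6 : 59 76 47 2b 22 dc
[1] 0x05->0x0d len=8 : e8 81 5b 00 65 31 6f 8a
[2] 0x00->0x0b len=2 : d7 47
[3] 0x0b->0x1b len=2 : d7 47
query mem[0x1c]=0x47, mem[0x0e]=0x81, mem[0x11]=0x65, mem[0x0f]=0x5b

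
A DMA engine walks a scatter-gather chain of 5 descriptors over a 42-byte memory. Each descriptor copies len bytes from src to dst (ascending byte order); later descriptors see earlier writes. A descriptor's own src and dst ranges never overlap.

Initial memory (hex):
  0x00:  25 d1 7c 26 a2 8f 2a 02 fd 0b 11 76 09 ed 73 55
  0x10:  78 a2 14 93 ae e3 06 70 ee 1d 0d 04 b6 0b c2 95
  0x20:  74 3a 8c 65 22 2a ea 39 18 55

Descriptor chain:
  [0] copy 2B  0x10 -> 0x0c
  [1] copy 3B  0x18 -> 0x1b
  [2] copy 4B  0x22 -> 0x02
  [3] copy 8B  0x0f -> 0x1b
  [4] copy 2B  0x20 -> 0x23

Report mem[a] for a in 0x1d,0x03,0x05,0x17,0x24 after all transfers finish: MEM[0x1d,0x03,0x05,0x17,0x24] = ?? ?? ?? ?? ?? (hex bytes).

D0: mem[0x0c..0x0d] <- [78 a2]
D1: mem[0x1b..0x1d] <- [ee 1d 0d]
D2: mem[0x02..0x05] <- [8c 65 22 2a]
D3: mem[0x1b..0x22] <- [55 78 a2 14 93 ae e3 06]
D4: mem[0x23..0x24] <- [ae e3]
query mem[0x1d]=0xa2, mem[0x03]=0x65, mem[0x05]=0x2a, mem[0x17]=0x70, mem[0x24]=0xe3

MEM[0x1d,0x03,0x05,0x17,0x24] = a2 65 2a 70 e3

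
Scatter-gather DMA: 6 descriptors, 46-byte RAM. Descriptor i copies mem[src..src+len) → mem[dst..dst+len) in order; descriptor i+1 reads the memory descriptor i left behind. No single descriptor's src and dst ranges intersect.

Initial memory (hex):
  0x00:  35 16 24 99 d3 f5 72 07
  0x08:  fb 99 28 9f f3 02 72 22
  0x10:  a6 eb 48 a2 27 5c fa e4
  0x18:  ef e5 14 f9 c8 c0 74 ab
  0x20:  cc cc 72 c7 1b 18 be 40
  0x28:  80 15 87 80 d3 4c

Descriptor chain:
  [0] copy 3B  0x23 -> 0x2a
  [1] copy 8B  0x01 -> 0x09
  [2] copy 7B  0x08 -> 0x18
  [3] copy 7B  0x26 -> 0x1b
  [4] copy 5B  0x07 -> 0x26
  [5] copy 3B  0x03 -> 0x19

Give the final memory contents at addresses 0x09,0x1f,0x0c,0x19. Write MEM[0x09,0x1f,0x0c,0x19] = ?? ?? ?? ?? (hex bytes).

MEM[0x09,0x1f,0x0c,0x19] = 16 c7 d3 99

D0: mem[0x2a..0x2c] <- [c7 1b 18]
D1: mem[0x09..0x10] <- [16 24 99 d3 f5 72 07 fb]
D2: mem[0x18..0x1e] <- [fb 16 24 99 d3 f5 72]
D3: mem[0x1b..0x21] <- [be 40 80 15 c7 1b 18]
D4: mem[0x26..0x2a] <- [07 fb 16 24 99]
D5: mem[0x19..0x1b] <- [99 d3 f5]
query mem[0x09]=0x16, mem[0x1f]=0xc7, mem[0x0c]=0xd3, mem[0x19]=0x99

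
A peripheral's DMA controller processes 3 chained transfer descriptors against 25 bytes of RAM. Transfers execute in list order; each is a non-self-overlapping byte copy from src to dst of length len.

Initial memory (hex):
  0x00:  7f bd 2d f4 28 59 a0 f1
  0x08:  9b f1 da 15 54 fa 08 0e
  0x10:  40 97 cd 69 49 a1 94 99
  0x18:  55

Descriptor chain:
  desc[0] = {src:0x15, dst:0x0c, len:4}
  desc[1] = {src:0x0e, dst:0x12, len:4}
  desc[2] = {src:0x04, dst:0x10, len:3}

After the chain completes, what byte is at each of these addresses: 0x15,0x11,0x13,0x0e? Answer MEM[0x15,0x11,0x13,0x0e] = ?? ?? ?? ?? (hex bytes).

MEM[0x15,0x11,0x13,0x0e] = 97 59 55 99

[0] 0x15->0x0c len=4 : a1 94 99 55
[1] 0x0e->0x12 len=4 : 99 55 40 97
[2] 0x04->0x10 len=3 : 28 59 a0
query mem[0x15]=0x97, mem[0x11]=0x59, mem[0x13]=0x55, mem[0x0e]=0x99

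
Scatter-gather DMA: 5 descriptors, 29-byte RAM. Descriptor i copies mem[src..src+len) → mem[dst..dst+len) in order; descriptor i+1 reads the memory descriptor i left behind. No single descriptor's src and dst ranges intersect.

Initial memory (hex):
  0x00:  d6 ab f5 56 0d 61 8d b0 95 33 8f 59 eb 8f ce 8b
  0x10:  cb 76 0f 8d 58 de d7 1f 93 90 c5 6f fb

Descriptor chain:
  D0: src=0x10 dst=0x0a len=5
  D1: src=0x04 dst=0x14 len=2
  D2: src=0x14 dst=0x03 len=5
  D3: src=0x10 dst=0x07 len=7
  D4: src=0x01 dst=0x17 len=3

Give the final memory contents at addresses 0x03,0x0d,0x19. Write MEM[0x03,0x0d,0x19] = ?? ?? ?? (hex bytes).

MEM[0x03,0x0d,0x19] = 0d d7 0d

  after D0: wrote 5B at 0x0a = cb760f8d58
  after D1: wrote 2B at 0x14 = 0d61
  after D2: wrote 5B at 0x03 = 0d61d71f93
  after D3: wrote 7B at 0x07 = cb760f8d0d61d7
  after D4: wrote 3B at 0x17 = abf50d
query mem[0x03]=0x0d, mem[0x0d]=0xd7, mem[0x19]=0x0d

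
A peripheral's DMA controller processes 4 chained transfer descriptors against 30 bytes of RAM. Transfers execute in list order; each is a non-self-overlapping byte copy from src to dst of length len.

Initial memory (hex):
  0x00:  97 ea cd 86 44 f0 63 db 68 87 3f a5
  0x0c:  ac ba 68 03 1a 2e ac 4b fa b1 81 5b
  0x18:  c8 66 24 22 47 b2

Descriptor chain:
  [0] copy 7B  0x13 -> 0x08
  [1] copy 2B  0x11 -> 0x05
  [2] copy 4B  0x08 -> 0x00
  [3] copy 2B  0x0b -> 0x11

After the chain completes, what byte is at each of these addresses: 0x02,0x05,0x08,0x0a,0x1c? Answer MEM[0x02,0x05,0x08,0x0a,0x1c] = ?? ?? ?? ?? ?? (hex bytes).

D0: mem[0x08..0x0e] <- [4b fa b1 81 5b c8 66]
D1: mem[0x05..0x06] <- [2e ac]
D2: mem[0x00..0x03] <- [4b fa b1 81]
D3: mem[0x11..0x12] <- [81 5b]
query mem[0x02]=0xb1, mem[0x05]=0x2e, mem[0x08]=0x4b, mem[0x0a]=0xb1, mem[0x1c]=0x47

MEM[0x02,0x05,0x08,0x0a,0x1c] = b1 2e 4b b1 47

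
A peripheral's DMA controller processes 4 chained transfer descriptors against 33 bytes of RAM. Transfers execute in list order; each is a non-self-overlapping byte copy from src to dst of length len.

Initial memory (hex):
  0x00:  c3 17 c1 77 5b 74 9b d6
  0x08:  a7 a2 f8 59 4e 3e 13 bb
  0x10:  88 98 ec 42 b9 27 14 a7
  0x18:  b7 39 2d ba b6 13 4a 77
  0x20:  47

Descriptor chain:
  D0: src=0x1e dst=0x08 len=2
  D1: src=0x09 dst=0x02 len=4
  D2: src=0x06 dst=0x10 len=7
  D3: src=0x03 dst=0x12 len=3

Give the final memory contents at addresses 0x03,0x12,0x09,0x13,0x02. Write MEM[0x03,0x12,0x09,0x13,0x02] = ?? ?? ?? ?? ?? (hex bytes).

MEM[0x03,0x12,0x09,0x13,0x02] = f8 f8 77 59 77

  after D0: wrote 2B at 0x08 = 4a77
  after D1: wrote 4B at 0x02 = 77f8594e
  after D2: wrote 7B at 0x10 = 9bd64a77f8594e
  after D3: wrote 3B at 0x12 = f8594e
query mem[0x03]=0xf8, mem[0x12]=0xf8, mem[0x09]=0x77, mem[0x13]=0x59, mem[0x02]=0x77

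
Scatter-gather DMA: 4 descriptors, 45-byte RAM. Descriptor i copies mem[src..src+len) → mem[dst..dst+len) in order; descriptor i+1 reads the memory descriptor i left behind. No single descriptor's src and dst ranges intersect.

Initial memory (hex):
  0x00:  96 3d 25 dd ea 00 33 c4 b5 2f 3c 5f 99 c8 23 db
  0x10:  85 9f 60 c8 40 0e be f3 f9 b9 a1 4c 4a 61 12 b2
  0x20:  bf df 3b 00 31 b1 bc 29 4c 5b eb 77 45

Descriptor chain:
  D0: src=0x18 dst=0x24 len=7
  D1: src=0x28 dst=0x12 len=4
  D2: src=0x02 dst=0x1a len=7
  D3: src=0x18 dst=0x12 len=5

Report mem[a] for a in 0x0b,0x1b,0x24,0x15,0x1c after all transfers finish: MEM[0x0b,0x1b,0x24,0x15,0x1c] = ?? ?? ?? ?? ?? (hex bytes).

MEM[0x0b,0x1b,0x24,0x15,0x1c] = 5f dd f9 dd ea

D0: mem[0x24..0x2a] <- [f9 b9 a1 4c 4a 61 12]
D1: mem[0x12..0x15] <- [4a 61 12 77]
D2: mem[0x1a..0x20] <- [25 dd ea 00 33 c4 b5]
D3: mem[0x12..0x16] <- [f9 b9 25 dd ea]
query mem[0x0b]=0x5f, mem[0x1b]=0xdd, mem[0x24]=0xf9, mem[0x15]=0xdd, mem[0x1c]=0xea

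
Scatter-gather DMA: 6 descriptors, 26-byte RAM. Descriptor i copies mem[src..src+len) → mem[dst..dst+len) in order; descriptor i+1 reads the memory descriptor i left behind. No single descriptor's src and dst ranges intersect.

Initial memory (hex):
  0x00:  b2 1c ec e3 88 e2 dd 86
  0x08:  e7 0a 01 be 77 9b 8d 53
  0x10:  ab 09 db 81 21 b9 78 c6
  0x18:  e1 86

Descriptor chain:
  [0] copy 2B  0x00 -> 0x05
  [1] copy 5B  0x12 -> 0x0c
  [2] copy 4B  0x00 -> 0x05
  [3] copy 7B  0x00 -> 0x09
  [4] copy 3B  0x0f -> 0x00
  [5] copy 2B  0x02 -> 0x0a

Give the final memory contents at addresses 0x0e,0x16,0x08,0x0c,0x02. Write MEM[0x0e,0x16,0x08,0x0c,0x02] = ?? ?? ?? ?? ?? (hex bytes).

[0] 0x00->0x05 len=2 : b2 1c
[1] 0x12->0x0c len=5 : db 81 21 b9 78
[2] 0x00->0x05 len=4 : b2 1c ec e3
[3] 0x00->0x09 len=7 : b2 1c ec e3 88 b2 1c
[4] 0x0f->0x00 len=3 : 1c 78 09
[5] 0x02->0x0a len=2 : 09 e3
query mem[0x0e]=0xb2, mem[0x16]=0x78, mem[0x08]=0xe3, mem[0x0c]=0xe3, mem[0x02]=0x09

MEM[0x0e,0x16,0x08,0x0c,0x02] = b2 78 e3 e3 09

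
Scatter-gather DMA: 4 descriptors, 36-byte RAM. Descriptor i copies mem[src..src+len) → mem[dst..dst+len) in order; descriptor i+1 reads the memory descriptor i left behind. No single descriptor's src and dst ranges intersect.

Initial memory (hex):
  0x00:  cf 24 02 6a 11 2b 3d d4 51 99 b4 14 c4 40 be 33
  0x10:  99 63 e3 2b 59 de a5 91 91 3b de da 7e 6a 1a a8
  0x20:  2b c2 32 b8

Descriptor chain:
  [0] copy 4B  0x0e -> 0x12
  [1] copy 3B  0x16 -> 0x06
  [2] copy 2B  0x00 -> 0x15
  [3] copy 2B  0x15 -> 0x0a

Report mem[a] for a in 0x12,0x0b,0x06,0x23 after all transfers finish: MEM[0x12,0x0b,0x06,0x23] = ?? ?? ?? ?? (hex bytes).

#0 dst[0x12+4] := {0xbe,0x33,0x99,0x63}
#1 dst[0x06+3] := {0xa5,0x91,0x91}
#2 dst[0x15+2] := {0xcf,0x24}
#3 dst[0x0a+2] := {0xcf,0x24}
query mem[0x12]=0xbe, mem[0x0b]=0x24, mem[0x06]=0xa5, mem[0x23]=0xb8

MEM[0x12,0x0b,0x06,0x23] = be 24 a5 b8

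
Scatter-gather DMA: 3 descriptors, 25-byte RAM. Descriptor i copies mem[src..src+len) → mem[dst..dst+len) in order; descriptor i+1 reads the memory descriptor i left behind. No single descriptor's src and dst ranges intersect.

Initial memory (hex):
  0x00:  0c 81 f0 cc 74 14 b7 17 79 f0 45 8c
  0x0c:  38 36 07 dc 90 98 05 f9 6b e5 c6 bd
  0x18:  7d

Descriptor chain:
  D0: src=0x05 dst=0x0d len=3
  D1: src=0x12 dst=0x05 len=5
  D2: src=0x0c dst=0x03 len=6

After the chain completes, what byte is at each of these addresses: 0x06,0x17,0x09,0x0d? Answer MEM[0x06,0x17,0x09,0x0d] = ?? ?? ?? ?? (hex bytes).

MEM[0x06,0x17,0x09,0x0d] = 17 bd c6 14

#0 dst[0x0d+3] := {0x14,0xb7,0x17}
#1 dst[0x05+5] := {0x05,0xf9,0x6b,0xe5,0xc6}
#2 dst[0x03+6] := {0x38,0x14,0xb7,0x17,0x90,0x98}
query mem[0x06]=0x17, mem[0x17]=0xbd, mem[0x09]=0xc6, mem[0x0d]=0x14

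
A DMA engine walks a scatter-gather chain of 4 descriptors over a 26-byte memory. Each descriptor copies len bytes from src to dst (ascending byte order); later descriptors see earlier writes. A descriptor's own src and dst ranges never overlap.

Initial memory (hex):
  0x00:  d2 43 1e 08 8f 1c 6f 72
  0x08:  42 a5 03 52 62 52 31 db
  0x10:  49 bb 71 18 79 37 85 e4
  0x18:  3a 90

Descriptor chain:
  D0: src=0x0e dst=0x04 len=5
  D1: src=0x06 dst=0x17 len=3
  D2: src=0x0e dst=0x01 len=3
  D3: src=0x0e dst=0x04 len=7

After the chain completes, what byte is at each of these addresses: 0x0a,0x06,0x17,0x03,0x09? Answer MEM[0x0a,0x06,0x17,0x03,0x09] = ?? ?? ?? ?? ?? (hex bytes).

  after D0: wrote 5B at 0x04 = 31db49bb71
  after D1: wrote 3B at 0x17 = 49bb71
  after D2: wrote 3B at 0x01 = 31db49
  after D3: wrote 7B at 0x04 = 31db49bb711879
query mem[0x0a]=0x79, mem[0x06]=0x49, mem[0x17]=0x49, mem[0x03]=0x49, mem[0x09]=0x18

MEM[0x0a,0x06,0x17,0x03,0x09] = 79 49 49 49 18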